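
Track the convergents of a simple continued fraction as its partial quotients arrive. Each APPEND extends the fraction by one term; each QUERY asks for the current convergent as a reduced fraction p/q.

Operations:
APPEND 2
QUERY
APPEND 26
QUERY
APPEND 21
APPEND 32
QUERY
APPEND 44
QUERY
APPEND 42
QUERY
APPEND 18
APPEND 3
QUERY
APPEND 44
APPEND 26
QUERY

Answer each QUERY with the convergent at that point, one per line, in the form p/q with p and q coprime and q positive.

APPEND 2: p_0 = 2·1 + 0 = 2, q_0 = 2·0 + 1 = 1 → 2/1
APPEND 26: p_1 = 26·2 + 1 = 53, q_1 = 26·1 + 0 = 26 → 53/26
APPEND 21: p_2 = 21·53 + 2 = 1115, q_2 = 21·26 + 1 = 547 → 1115/547
APPEND 32: p_3 = 32·1115 + 53 = 35733, q_3 = 32·547 + 26 = 17530 → 35733/17530
APPEND 44: p_4 = 44·35733 + 1115 = 1573367, q_4 = 44·17530 + 547 = 771867 → 1573367/771867
APPEND 42: p_5 = 42·1573367 + 35733 = 66117147, q_5 = 42·771867 + 17530 = 32435944 → 66117147/32435944
APPEND 18: p_6 = 18·66117147 + 1573367 = 1191682013, q_6 = 18·32435944 + 771867 = 584618859 → 1191682013/584618859
APPEND 3: p_7 = 3·1191682013 + 66117147 = 3641163186, q_7 = 3·584618859 + 32435944 = 1786292521 → 3641163186/1786292521
APPEND 44: p_8 = 44·3641163186 + 1191682013 = 161402862197, q_8 = 44·1786292521 + 584618859 = 79181489783 → 161402862197/79181489783
APPEND 26: p_9 = 26·161402862197 + 3641163186 = 4200115580308, q_9 = 26·79181489783 + 1786292521 = 2060505026879 → 4200115580308/2060505026879

2/1
53/26
35733/17530
1573367/771867
66117147/32435944
3641163186/1786292521
4200115580308/2060505026879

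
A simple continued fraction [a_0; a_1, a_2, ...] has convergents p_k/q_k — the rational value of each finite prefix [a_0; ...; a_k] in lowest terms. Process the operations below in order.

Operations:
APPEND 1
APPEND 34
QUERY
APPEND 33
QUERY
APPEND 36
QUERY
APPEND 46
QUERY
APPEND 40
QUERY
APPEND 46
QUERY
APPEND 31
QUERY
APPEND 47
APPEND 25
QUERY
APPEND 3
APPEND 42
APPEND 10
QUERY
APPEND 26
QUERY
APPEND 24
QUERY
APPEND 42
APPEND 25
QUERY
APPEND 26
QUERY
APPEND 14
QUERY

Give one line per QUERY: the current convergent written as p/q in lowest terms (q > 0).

APPEND 1: p_0 = 1·1 + 0 = 1, q_0 = 1·0 + 1 = 1 → 1/1
APPEND 34: p_1 = 34·1 + 1 = 35, q_1 = 34·1 + 0 = 34 → 35/34
APPEND 33: p_2 = 33·35 + 1 = 1156, q_2 = 33·34 + 1 = 1123 → 1156/1123
APPEND 36: p_3 = 36·1156 + 35 = 41651, q_3 = 36·1123 + 34 = 40462 → 41651/40462
APPEND 46: p_4 = 46·41651 + 1156 = 1917102, q_4 = 46·40462 + 1123 = 1862375 → 1917102/1862375
APPEND 40: p_5 = 40·1917102 + 41651 = 76725731, q_5 = 40·1862375 + 40462 = 74535462 → 76725731/74535462
APPEND 46: p_6 = 46·76725731 + 1917102 = 3531300728, q_6 = 46·74535462 + 1862375 = 3430493627 → 3531300728/3430493627
APPEND 31: p_7 = 31·3531300728 + 76725731 = 109547048299, q_7 = 31·3430493627 + 74535462 = 106419837899 → 109547048299/106419837899
APPEND 47: p_8 = 47·109547048299 + 3531300728 = 5152242570781, q_8 = 47·106419837899 + 3430493627 = 5005162874880 → 5152242570781/5005162874880
APPEND 25: p_9 = 25·5152242570781 + 109547048299 = 128915611317824, q_9 = 25·5005162874880 + 106419837899 = 125235491709899 → 128915611317824/125235491709899
APPEND 3: p_10 = 3·128915611317824 + 5152242570781 = 391899076524253, q_10 = 3·125235491709899 + 5005162874880 = 380711638004577 → 391899076524253/380711638004577
APPEND 42: p_11 = 42·391899076524253 + 128915611317824 = 16588676825336450, q_11 = 42·380711638004577 + 125235491709899 = 16115124287902133 → 16588676825336450/16115124287902133
APPEND 10: p_12 = 10·16588676825336450 + 391899076524253 = 166278667329888753, q_12 = 10·16115124287902133 + 380711638004577 = 161531954517025907 → 166278667329888753/161531954517025907
APPEND 26: p_13 = 26·166278667329888753 + 16588676825336450 = 4339834027402444028, q_13 = 26·161531954517025907 + 16115124287902133 = 4215945941730575715 → 4339834027402444028/4215945941730575715
APPEND 24: p_14 = 24·4339834027402444028 + 166278667329888753 = 104322295324988545425, q_14 = 24·4215945941730575715 + 161531954517025907 = 101344234556050843067 → 104322295324988545425/101344234556050843067
APPEND 42: p_15 = 42·104322295324988545425 + 4339834027402444028 = 4385876237676921351878, q_15 = 42·101344234556050843067 + 4215945941730575715 = 4260673797295865984529 → 4385876237676921351878/4260673797295865984529
APPEND 25: p_16 = 25·4385876237676921351878 + 104322295324988545425 = 109751228237248022342375, q_16 = 25·4260673797295865984529 + 101344234556050843067 = 106618189166952700456292 → 109751228237248022342375/106618189166952700456292
APPEND 26: p_17 = 26·109751228237248022342375 + 4385876237676921351878 = 2857917810406125502253628, q_17 = 26·106618189166952700456292 + 4260673797295865984529 = 2776333592138066077848121 → 2857917810406125502253628/2776333592138066077848121
APPEND 14: p_18 = 14·2857917810406125502253628 + 109751228237248022342375 = 40120600573923005053893167, q_18 = 14·2776333592138066077848121 + 106618189166952700456292 = 38975288479099877790329986 → 40120600573923005053893167/38975288479099877790329986

35/34
1156/1123
41651/40462
1917102/1862375
76725731/74535462
3531300728/3430493627
109547048299/106419837899
128915611317824/125235491709899
166278667329888753/161531954517025907
4339834027402444028/4215945941730575715
104322295324988545425/101344234556050843067
109751228237248022342375/106618189166952700456292
2857917810406125502253628/2776333592138066077848121
40120600573923005053893167/38975288479099877790329986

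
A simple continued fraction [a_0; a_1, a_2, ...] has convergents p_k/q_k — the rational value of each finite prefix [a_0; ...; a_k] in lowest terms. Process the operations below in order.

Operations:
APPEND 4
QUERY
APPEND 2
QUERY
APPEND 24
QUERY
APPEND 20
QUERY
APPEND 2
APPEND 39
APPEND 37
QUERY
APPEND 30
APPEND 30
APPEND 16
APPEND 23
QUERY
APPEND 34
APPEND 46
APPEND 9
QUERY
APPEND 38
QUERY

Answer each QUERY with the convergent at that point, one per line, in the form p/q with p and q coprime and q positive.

APPEND 4: p_0 = 4·1 + 0 = 4, q_0 = 4·0 + 1 = 1 → 4/1
APPEND 2: p_1 = 2·4 + 1 = 9, q_1 = 2·1 + 0 = 2 → 9/2
APPEND 24: p_2 = 24·9 + 4 = 220, q_2 = 24·2 + 1 = 49 → 220/49
APPEND 20: p_3 = 20·220 + 9 = 4409, q_3 = 20·49 + 2 = 982 → 4409/982
APPEND 2: p_4 = 2·4409 + 220 = 9038, q_4 = 2·982 + 49 = 2013 → 9038/2013
APPEND 39: p_5 = 39·9038 + 4409 = 356891, q_5 = 39·2013 + 982 = 79489 → 356891/79489
APPEND 37: p_6 = 37·356891 + 9038 = 13214005, q_6 = 37·79489 + 2013 = 2943106 → 13214005/2943106
APPEND 30: p_7 = 30·13214005 + 356891 = 396777041, q_7 = 30·2943106 + 79489 = 88372669 → 396777041/88372669
APPEND 30: p_8 = 30·396777041 + 13214005 = 11916525235, q_8 = 30·88372669 + 2943106 = 2654123176 → 11916525235/2654123176
APPEND 16: p_9 = 16·11916525235 + 396777041 = 191061180801, q_9 = 16·2654123176 + 88372669 = 42554343485 → 191061180801/42554343485
APPEND 23: p_10 = 23·191061180801 + 11916525235 = 4406323683658, q_10 = 23·42554343485 + 2654123176 = 981404023331 → 4406323683658/981404023331
APPEND 34: p_11 = 34·4406323683658 + 191061180801 = 150006066425173, q_11 = 34·981404023331 + 42554343485 = 33410291136739 → 150006066425173/33410291136739
APPEND 46: p_12 = 46·150006066425173 + 4406323683658 = 6904685379241616, q_12 = 46·33410291136739 + 981404023331 = 1537854796313325 → 6904685379241616/1537854796313325
APPEND 9: p_13 = 9·6904685379241616 + 150006066425173 = 62292174479599717, q_13 = 9·1537854796313325 + 33410291136739 = 13874103457956664 → 62292174479599717/13874103457956664
APPEND 38: p_14 = 38·62292174479599717 + 6904685379241616 = 2374007315604030862, q_14 = 38·13874103457956664 + 1537854796313325 = 528753786198666557 → 2374007315604030862/528753786198666557

4/1
9/2
220/49
4409/982
13214005/2943106
4406323683658/981404023331
62292174479599717/13874103457956664
2374007315604030862/528753786198666557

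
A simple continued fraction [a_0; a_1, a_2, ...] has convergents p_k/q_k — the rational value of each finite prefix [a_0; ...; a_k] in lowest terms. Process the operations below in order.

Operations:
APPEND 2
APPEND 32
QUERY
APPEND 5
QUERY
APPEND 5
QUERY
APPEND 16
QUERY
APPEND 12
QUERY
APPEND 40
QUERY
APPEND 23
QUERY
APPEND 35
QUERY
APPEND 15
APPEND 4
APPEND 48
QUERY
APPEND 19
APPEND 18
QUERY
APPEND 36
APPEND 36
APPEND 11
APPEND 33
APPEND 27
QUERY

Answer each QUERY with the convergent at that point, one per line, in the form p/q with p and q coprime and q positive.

APPEND 2: p_0 = 2·1 + 0 = 2, q_0 = 2·0 + 1 = 1 → 2/1
APPEND 32: p_1 = 32·2 + 1 = 65, q_1 = 32·1 + 0 = 32 → 65/32
APPEND 5: p_2 = 5·65 + 2 = 327, q_2 = 5·32 + 1 = 161 → 327/161
APPEND 5: p_3 = 5·327 + 65 = 1700, q_3 = 5·161 + 32 = 837 → 1700/837
APPEND 16: p_4 = 16·1700 + 327 = 27527, q_4 = 16·837 + 161 = 13553 → 27527/13553
APPEND 12: p_5 = 12·27527 + 1700 = 332024, q_5 = 12·13553 + 837 = 163473 → 332024/163473
APPEND 40: p_6 = 40·332024 + 27527 = 13308487, q_6 = 40·163473 + 13553 = 6552473 → 13308487/6552473
APPEND 23: p_7 = 23·13308487 + 332024 = 306427225, q_7 = 23·6552473 + 163473 = 150870352 → 306427225/150870352
APPEND 35: p_8 = 35·306427225 + 13308487 = 10738261362, q_8 = 35·150870352 + 6552473 = 5287014793 → 10738261362/5287014793
APPEND 15: p_9 = 15·10738261362 + 306427225 = 161380347655, q_9 = 15·5287014793 + 150870352 = 79456092247 → 161380347655/79456092247
APPEND 4: p_10 = 4·161380347655 + 10738261362 = 656259651982, q_10 = 4·79456092247 + 5287014793 = 323111383781 → 656259651982/323111383781
APPEND 48: p_11 = 48·656259651982 + 161380347655 = 31661843642791, q_11 = 48·323111383781 + 79456092247 = 15588802513735 → 31661843642791/15588802513735
APPEND 19: p_12 = 19·31661843642791 + 656259651982 = 602231288865011, q_12 = 19·15588802513735 + 323111383781 = 296510359144746 → 602231288865011/296510359144746
APPEND 18: p_13 = 18·602231288865011 + 31661843642791 = 10871825043212989, q_13 = 18·296510359144746 + 15588802513735 = 5352775267119163 → 10871825043212989/5352775267119163
APPEND 36: p_14 = 36·10871825043212989 + 602231288865011 = 391987932844532615, q_14 = 36·5352775267119163 + 296510359144746 = 192996419975434614 → 391987932844532615/192996419975434614
APPEND 36: p_15 = 36·391987932844532615 + 10871825043212989 = 14122437407446387129, q_15 = 36·192996419975434614 + 5352775267119163 = 6953223894382765267 → 14122437407446387129/6953223894382765267
APPEND 11: p_16 = 11·14122437407446387129 + 391987932844532615 = 155738799414754791034, q_16 = 11·6953223894382765267 + 192996419975434614 = 76678459258185852551 → 155738799414754791034/76678459258185852551
APPEND 33: p_17 = 33·155738799414754791034 + 14122437407446387129 = 5153502818094354491251, q_17 = 33·76678459258185852551 + 6953223894382765267 = 2537342379414515899450 → 5153502818094354491251/2537342379414515899450
APPEND 27: p_18 = 27·5153502818094354491251 + 155738799414754791034 = 139300314887962326054811, q_18 = 27·2537342379414515899450 + 76678459258185852551 = 68584922703450115137701 → 139300314887962326054811/68584922703450115137701

65/32
327/161
1700/837
27527/13553
332024/163473
13308487/6552473
306427225/150870352
10738261362/5287014793
31661843642791/15588802513735
10871825043212989/5352775267119163
139300314887962326054811/68584922703450115137701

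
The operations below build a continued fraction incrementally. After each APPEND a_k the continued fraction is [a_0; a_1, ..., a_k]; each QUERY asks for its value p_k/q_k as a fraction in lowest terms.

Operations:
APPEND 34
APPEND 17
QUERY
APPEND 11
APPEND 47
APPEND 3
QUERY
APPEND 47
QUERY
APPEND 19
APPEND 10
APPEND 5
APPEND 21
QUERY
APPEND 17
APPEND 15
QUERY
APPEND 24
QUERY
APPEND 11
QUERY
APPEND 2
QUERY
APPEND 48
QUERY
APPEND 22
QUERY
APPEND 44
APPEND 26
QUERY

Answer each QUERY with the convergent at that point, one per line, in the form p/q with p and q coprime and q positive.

579/17
910963/26747
43116781/1265962
891130694748/26164698997
228760090912593/6716679109507
5505433445916755/161646332922202
60788527995996898/1784826341253729
127082489437910551/3731299015429660
6160748021015703346/180887179081877409
135663538951783384163/3983249238816732658
155494931548338383153631/4565523445101287706044

APPEND 34: p_0 = 34·1 + 0 = 34, q_0 = 34·0 + 1 = 1 → 34/1
APPEND 17: p_1 = 17·34 + 1 = 579, q_1 = 17·1 + 0 = 17 → 579/17
APPEND 11: p_2 = 11·579 + 34 = 6403, q_2 = 11·17 + 1 = 188 → 6403/188
APPEND 47: p_3 = 47·6403 + 579 = 301520, q_3 = 47·188 + 17 = 8853 → 301520/8853
APPEND 3: p_4 = 3·301520 + 6403 = 910963, q_4 = 3·8853 + 188 = 26747 → 910963/26747
APPEND 47: p_5 = 47·910963 + 301520 = 43116781, q_5 = 47·26747 + 8853 = 1265962 → 43116781/1265962
APPEND 19: p_6 = 19·43116781 + 910963 = 820129802, q_6 = 19·1265962 + 26747 = 24080025 → 820129802/24080025
APPEND 10: p_7 = 10·820129802 + 43116781 = 8244414801, q_7 = 10·24080025 + 1265962 = 242066212 → 8244414801/242066212
APPEND 5: p_8 = 5·8244414801 + 820129802 = 42042203807, q_8 = 5·242066212 + 24080025 = 1234411085 → 42042203807/1234411085
APPEND 21: p_9 = 21·42042203807 + 8244414801 = 891130694748, q_9 = 21·1234411085 + 242066212 = 26164698997 → 891130694748/26164698997
APPEND 17: p_10 = 17·891130694748 + 42042203807 = 15191264014523, q_10 = 17·26164698997 + 1234411085 = 446034294034 → 15191264014523/446034294034
APPEND 15: p_11 = 15·15191264014523 + 891130694748 = 228760090912593, q_11 = 15·446034294034 + 26164698997 = 6716679109507 → 228760090912593/6716679109507
APPEND 24: p_12 = 24·228760090912593 + 15191264014523 = 5505433445916755, q_12 = 24·6716679109507 + 446034294034 = 161646332922202 → 5505433445916755/161646332922202
APPEND 11: p_13 = 11·5505433445916755 + 228760090912593 = 60788527995996898, q_13 = 11·161646332922202 + 6716679109507 = 1784826341253729 → 60788527995996898/1784826341253729
APPEND 2: p_14 = 2·60788527995996898 + 5505433445916755 = 127082489437910551, q_14 = 2·1784826341253729 + 161646332922202 = 3731299015429660 → 127082489437910551/3731299015429660
APPEND 48: p_15 = 48·127082489437910551 + 60788527995996898 = 6160748021015703346, q_15 = 48·3731299015429660 + 1784826341253729 = 180887179081877409 → 6160748021015703346/180887179081877409
APPEND 22: p_16 = 22·6160748021015703346 + 127082489437910551 = 135663538951783384163, q_16 = 22·180887179081877409 + 3731299015429660 = 3983249238816732658 → 135663538951783384163/3983249238816732658
APPEND 44: p_17 = 44·135663538951783384163 + 6160748021015703346 = 5975356461899484606518, q_17 = 44·3983249238816732658 + 180887179081877409 = 175443853687018114361 → 5975356461899484606518/175443853687018114361
APPEND 26: p_18 = 26·5975356461899484606518 + 135663538951783384163 = 155494931548338383153631, q_18 = 26·175443853687018114361 + 3983249238816732658 = 4565523445101287706044 → 155494931548338383153631/4565523445101287706044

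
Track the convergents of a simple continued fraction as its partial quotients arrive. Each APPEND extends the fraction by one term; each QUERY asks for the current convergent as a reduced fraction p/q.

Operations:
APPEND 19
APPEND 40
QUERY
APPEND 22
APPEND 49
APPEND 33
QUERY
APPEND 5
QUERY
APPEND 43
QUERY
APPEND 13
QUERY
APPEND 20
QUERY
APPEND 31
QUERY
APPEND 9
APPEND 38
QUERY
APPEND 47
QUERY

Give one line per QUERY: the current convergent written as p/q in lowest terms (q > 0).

APPEND 19: p_0 = 19·1 + 0 = 19, q_0 = 19·0 + 1 = 1 → 19/1
APPEND 40: p_1 = 40·19 + 1 = 761, q_1 = 40·1 + 0 = 40 → 761/40
APPEND 22: p_2 = 22·761 + 19 = 16761, q_2 = 22·40 + 1 = 881 → 16761/881
APPEND 49: p_3 = 49·16761 + 761 = 822050, q_3 = 49·881 + 40 = 43209 → 822050/43209
APPEND 33: p_4 = 33·822050 + 16761 = 27144411, q_4 = 33·43209 + 881 = 1426778 → 27144411/1426778
APPEND 5: p_5 = 5·27144411 + 822050 = 136544105, q_5 = 5·1426778 + 43209 = 7177099 → 136544105/7177099
APPEND 43: p_6 = 43·136544105 + 27144411 = 5898540926, q_6 = 43·7177099 + 1426778 = 310042035 → 5898540926/310042035
APPEND 13: p_7 = 13·5898540926 + 136544105 = 76817576143, q_7 = 13·310042035 + 7177099 = 4037723554 → 76817576143/4037723554
APPEND 20: p_8 = 20·76817576143 + 5898540926 = 1542250063786, q_8 = 20·4037723554 + 310042035 = 81064513115 → 1542250063786/81064513115
APPEND 31: p_9 = 31·1542250063786 + 76817576143 = 47886569553509, q_9 = 31·81064513115 + 4037723554 = 2517037630119 → 47886569553509/2517037630119
APPEND 9: p_10 = 9·47886569553509 + 1542250063786 = 432521376045367, q_10 = 9·2517037630119 + 81064513115 = 22734403184186 → 432521376045367/22734403184186
APPEND 38: p_11 = 38·432521376045367 + 47886569553509 = 16483698859277455, q_11 = 38·22734403184186 + 2517037630119 = 866424358629187 → 16483698859277455/866424358629187
APPEND 47: p_12 = 47·16483698859277455 + 432521376045367 = 775166367762085752, q_12 = 47·866424358629187 + 22734403184186 = 40744679258755975 → 775166367762085752/40744679258755975

761/40
27144411/1426778
136544105/7177099
5898540926/310042035
76817576143/4037723554
1542250063786/81064513115
47886569553509/2517037630119
16483698859277455/866424358629187
775166367762085752/40744679258755975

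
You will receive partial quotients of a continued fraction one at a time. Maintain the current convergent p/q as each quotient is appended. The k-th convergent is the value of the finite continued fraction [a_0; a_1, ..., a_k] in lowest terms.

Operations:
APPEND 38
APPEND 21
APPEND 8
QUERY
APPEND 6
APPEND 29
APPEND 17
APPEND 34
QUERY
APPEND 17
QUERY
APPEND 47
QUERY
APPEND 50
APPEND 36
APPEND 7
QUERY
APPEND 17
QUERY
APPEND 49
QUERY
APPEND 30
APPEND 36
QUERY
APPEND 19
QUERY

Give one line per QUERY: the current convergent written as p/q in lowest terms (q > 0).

6430/169
666274645/17511726
11346231501/298213505
533939155192/14033546461
6760938483834897/177698045573642
115897987108028077/3046151927614355
5685762306777210670/149439142498677037
6150481381162053745042/161653374510463993777
117029835009269445503975/3075900336125703807228

APPEND 38: p_0 = 38·1 + 0 = 38, q_0 = 38·0 + 1 = 1 → 38/1
APPEND 21: p_1 = 21·38 + 1 = 799, q_1 = 21·1 + 0 = 21 → 799/21
APPEND 8: p_2 = 8·799 + 38 = 6430, q_2 = 8·21 + 1 = 169 → 6430/169
APPEND 6: p_3 = 6·6430 + 799 = 39379, q_3 = 6·169 + 21 = 1035 → 39379/1035
APPEND 29: p_4 = 29·39379 + 6430 = 1148421, q_4 = 29·1035 + 169 = 30184 → 1148421/30184
APPEND 17: p_5 = 17·1148421 + 39379 = 19562536, q_5 = 17·30184 + 1035 = 514163 → 19562536/514163
APPEND 34: p_6 = 34·19562536 + 1148421 = 666274645, q_6 = 34·514163 + 30184 = 17511726 → 666274645/17511726
APPEND 17: p_7 = 17·666274645 + 19562536 = 11346231501, q_7 = 17·17511726 + 514163 = 298213505 → 11346231501/298213505
APPEND 47: p_8 = 47·11346231501 + 666274645 = 533939155192, q_8 = 47·298213505 + 17511726 = 14033546461 → 533939155192/14033546461
APPEND 50: p_9 = 50·533939155192 + 11346231501 = 26708303991101, q_9 = 50·14033546461 + 298213505 = 701975536555 → 26708303991101/701975536555
APPEND 36: p_10 = 36·26708303991101 + 533939155192 = 962032882834828, q_10 = 36·701975536555 + 14033546461 = 25285152862441 → 962032882834828/25285152862441
APPEND 7: p_11 = 7·962032882834828 + 26708303991101 = 6760938483834897, q_11 = 7·25285152862441 + 701975536555 = 177698045573642 → 6760938483834897/177698045573642
APPEND 17: p_12 = 17·6760938483834897 + 962032882834828 = 115897987108028077, q_12 = 17·177698045573642 + 25285152862441 = 3046151927614355 → 115897987108028077/3046151927614355
APPEND 49: p_13 = 49·115897987108028077 + 6760938483834897 = 5685762306777210670, q_13 = 49·3046151927614355 + 177698045573642 = 149439142498677037 → 5685762306777210670/149439142498677037
APPEND 30: p_14 = 30·5685762306777210670 + 115897987108028077 = 170688767190424348177, q_14 = 30·149439142498677037 + 3046151927614355 = 4486220426887925465 → 170688767190424348177/4486220426887925465
APPEND 36: p_15 = 36·170688767190424348177 + 5685762306777210670 = 6150481381162053745042, q_15 = 36·4486220426887925465 + 149439142498677037 = 161653374510463993777 → 6150481381162053745042/161653374510463993777
APPEND 19: p_16 = 19·6150481381162053745042 + 170688767190424348177 = 117029835009269445503975, q_16 = 19·161653374510463993777 + 4486220426887925465 = 3075900336125703807228 → 117029835009269445503975/3075900336125703807228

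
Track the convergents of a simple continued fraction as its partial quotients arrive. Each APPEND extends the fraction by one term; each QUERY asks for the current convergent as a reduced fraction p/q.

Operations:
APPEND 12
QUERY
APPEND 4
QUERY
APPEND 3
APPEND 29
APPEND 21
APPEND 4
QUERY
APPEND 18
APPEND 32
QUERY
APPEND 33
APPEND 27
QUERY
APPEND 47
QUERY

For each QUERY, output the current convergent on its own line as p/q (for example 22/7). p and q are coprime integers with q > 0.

12/1
49/4
396736/32437
232053280/18972597
207186985969/16939537284
9745453338050/796784939929

APPEND 12: p_0 = 12·1 + 0 = 12, q_0 = 12·0 + 1 = 1 → 12/1
APPEND 4: p_1 = 4·12 + 1 = 49, q_1 = 4·1 + 0 = 4 → 49/4
APPEND 3: p_2 = 3·49 + 12 = 159, q_2 = 3·4 + 1 = 13 → 159/13
APPEND 29: p_3 = 29·159 + 49 = 4660, q_3 = 29·13 + 4 = 381 → 4660/381
APPEND 21: p_4 = 21·4660 + 159 = 98019, q_4 = 21·381 + 13 = 8014 → 98019/8014
APPEND 4: p_5 = 4·98019 + 4660 = 396736, q_5 = 4·8014 + 381 = 32437 → 396736/32437
APPEND 18: p_6 = 18·396736 + 98019 = 7239267, q_6 = 18·32437 + 8014 = 591880 → 7239267/591880
APPEND 32: p_7 = 32·7239267 + 396736 = 232053280, q_7 = 32·591880 + 32437 = 18972597 → 232053280/18972597
APPEND 33: p_8 = 33·232053280 + 7239267 = 7664997507, q_8 = 33·18972597 + 591880 = 626687581 → 7664997507/626687581
APPEND 27: p_9 = 27·7664997507 + 232053280 = 207186985969, q_9 = 27·626687581 + 18972597 = 16939537284 → 207186985969/16939537284
APPEND 47: p_10 = 47·207186985969 + 7664997507 = 9745453338050, q_10 = 47·16939537284 + 626687581 = 796784939929 → 9745453338050/796784939929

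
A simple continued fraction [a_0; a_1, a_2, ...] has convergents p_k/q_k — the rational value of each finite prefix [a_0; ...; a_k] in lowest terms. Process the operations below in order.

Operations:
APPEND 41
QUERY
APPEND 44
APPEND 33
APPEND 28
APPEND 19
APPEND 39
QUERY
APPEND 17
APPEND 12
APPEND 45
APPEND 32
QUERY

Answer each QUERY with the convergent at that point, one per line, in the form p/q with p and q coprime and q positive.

41/1
1242038200/30276843
368130940823732/8973832446347

APPEND 41: p_0 = 41·1 + 0 = 41, q_0 = 41·0 + 1 = 1 → 41/1
APPEND 44: p_1 = 44·41 + 1 = 1805, q_1 = 44·1 + 0 = 44 → 1805/44
APPEND 33: p_2 = 33·1805 + 41 = 59606, q_2 = 33·44 + 1 = 1453 → 59606/1453
APPEND 28: p_3 = 28·59606 + 1805 = 1670773, q_3 = 28·1453 + 44 = 40728 → 1670773/40728
APPEND 19: p_4 = 19·1670773 + 59606 = 31804293, q_4 = 19·40728 + 1453 = 775285 → 31804293/775285
APPEND 39: p_5 = 39·31804293 + 1670773 = 1242038200, q_5 = 39·775285 + 40728 = 30276843 → 1242038200/30276843
APPEND 17: p_6 = 17·1242038200 + 31804293 = 21146453693, q_6 = 17·30276843 + 775285 = 515481616 → 21146453693/515481616
APPEND 12: p_7 = 12·21146453693 + 1242038200 = 254999482516, q_7 = 12·515481616 + 30276843 = 6216056235 → 254999482516/6216056235
APPEND 45: p_8 = 45·254999482516 + 21146453693 = 11496123166913, q_8 = 45·6216056235 + 515481616 = 280238012191 → 11496123166913/280238012191
APPEND 32: p_9 = 32·11496123166913 + 254999482516 = 368130940823732, q_9 = 32·280238012191 + 6216056235 = 8973832446347 → 368130940823732/8973832446347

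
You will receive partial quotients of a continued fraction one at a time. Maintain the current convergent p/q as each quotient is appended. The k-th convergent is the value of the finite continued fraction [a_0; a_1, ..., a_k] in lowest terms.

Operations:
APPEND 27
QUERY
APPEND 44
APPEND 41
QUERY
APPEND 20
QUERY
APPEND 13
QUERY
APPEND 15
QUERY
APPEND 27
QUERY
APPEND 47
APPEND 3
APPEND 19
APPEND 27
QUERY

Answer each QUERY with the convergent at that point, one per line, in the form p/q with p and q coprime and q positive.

27/1
48776/1805
976709/36144
12745993/471677
192166604/7111299
5201244301/192476750
386530307461033/14303903652881

APPEND 27: p_0 = 27·1 + 0 = 27, q_0 = 27·0 + 1 = 1 → 27/1
APPEND 44: p_1 = 44·27 + 1 = 1189, q_1 = 44·1 + 0 = 44 → 1189/44
APPEND 41: p_2 = 41·1189 + 27 = 48776, q_2 = 41·44 + 1 = 1805 → 48776/1805
APPEND 20: p_3 = 20·48776 + 1189 = 976709, q_3 = 20·1805 + 44 = 36144 → 976709/36144
APPEND 13: p_4 = 13·976709 + 48776 = 12745993, q_4 = 13·36144 + 1805 = 471677 → 12745993/471677
APPEND 15: p_5 = 15·12745993 + 976709 = 192166604, q_5 = 15·471677 + 36144 = 7111299 → 192166604/7111299
APPEND 27: p_6 = 27·192166604 + 12745993 = 5201244301, q_6 = 27·7111299 + 471677 = 192476750 → 5201244301/192476750
APPEND 47: p_7 = 47·5201244301 + 192166604 = 244650648751, q_7 = 47·192476750 + 7111299 = 9053518549 → 244650648751/9053518549
APPEND 3: p_8 = 3·244650648751 + 5201244301 = 739153190554, q_8 = 3·9053518549 + 192476750 = 27353032397 → 739153190554/27353032397
APPEND 19: p_9 = 19·739153190554 + 244650648751 = 14288561269277, q_9 = 19·27353032397 + 9053518549 = 528761134092 → 14288561269277/528761134092
APPEND 27: p_10 = 27·14288561269277 + 739153190554 = 386530307461033, q_10 = 27·528761134092 + 27353032397 = 14303903652881 → 386530307461033/14303903652881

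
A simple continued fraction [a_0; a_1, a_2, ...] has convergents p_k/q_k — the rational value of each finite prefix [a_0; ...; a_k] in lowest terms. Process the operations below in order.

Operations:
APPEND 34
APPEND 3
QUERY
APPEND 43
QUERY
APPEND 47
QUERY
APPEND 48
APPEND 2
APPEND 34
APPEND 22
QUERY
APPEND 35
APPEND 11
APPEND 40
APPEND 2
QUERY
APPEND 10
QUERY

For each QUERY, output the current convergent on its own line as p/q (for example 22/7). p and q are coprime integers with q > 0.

APPEND 34: p_0 = 34·1 + 0 = 34, q_0 = 34·0 + 1 = 1 → 34/1
APPEND 3: p_1 = 3·34 + 1 = 103, q_1 = 3·1 + 0 = 3 → 103/3
APPEND 43: p_2 = 43·103 + 34 = 4463, q_2 = 43·3 + 1 = 130 → 4463/130
APPEND 47: p_3 = 47·4463 + 103 = 209864, q_3 = 47·130 + 3 = 6113 → 209864/6113
APPEND 48: p_4 = 48·209864 + 4463 = 10077935, q_4 = 48·6113 + 130 = 293554 → 10077935/293554
APPEND 2: p_5 = 2·10077935 + 209864 = 20365734, q_5 = 2·293554 + 6113 = 593221 → 20365734/593221
APPEND 34: p_6 = 34·20365734 + 10077935 = 702512891, q_6 = 34·593221 + 293554 = 20463068 → 702512891/20463068
APPEND 22: p_7 = 22·702512891 + 20365734 = 15475649336, q_7 = 22·20463068 + 593221 = 450780717 → 15475649336/450780717
APPEND 35: p_8 = 35·15475649336 + 702512891 = 542350239651, q_8 = 35·450780717 + 20463068 = 15797788163 → 542350239651/15797788163
APPEND 11: p_9 = 11·542350239651 + 15475649336 = 5981328285497, q_9 = 11·15797788163 + 450780717 = 174226450510 → 5981328285497/174226450510
APPEND 40: p_10 = 40·5981328285497 + 542350239651 = 239795481659531, q_10 = 40·174226450510 + 15797788163 = 6984855808563 → 239795481659531/6984855808563
APPEND 2: p_11 = 2·239795481659531 + 5981328285497 = 485572291604559, q_11 = 2·6984855808563 + 174226450510 = 14143938067636 → 485572291604559/14143938067636
APPEND 10: p_12 = 10·485572291604559 + 239795481659531 = 5095518397705121, q_12 = 10·14143938067636 + 6984855808563 = 148424236484923 → 5095518397705121/148424236484923

103/3
4463/130
209864/6113
15475649336/450780717
485572291604559/14143938067636
5095518397705121/148424236484923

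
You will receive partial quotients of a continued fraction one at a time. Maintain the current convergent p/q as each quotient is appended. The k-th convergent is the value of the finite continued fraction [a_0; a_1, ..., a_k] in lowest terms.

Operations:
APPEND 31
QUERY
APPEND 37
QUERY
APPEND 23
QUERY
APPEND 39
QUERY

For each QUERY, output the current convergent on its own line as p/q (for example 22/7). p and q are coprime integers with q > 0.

APPEND 31: p_0 = 31·1 + 0 = 31, q_0 = 31·0 + 1 = 1 → 31/1
APPEND 37: p_1 = 37·31 + 1 = 1148, q_1 = 37·1 + 0 = 37 → 1148/37
APPEND 23: p_2 = 23·1148 + 31 = 26435, q_2 = 23·37 + 1 = 852 → 26435/852
APPEND 39: p_3 = 39·26435 + 1148 = 1032113, q_3 = 39·852 + 37 = 33265 → 1032113/33265

31/1
1148/37
26435/852
1032113/33265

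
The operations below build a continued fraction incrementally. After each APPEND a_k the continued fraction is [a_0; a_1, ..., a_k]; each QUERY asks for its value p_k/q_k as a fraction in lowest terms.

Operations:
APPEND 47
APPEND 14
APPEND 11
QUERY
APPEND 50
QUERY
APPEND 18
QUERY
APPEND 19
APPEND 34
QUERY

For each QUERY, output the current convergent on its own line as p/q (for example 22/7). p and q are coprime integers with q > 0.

7296/155
365459/7764
6585558/139907
4273281632/90783805

APPEND 47: p_0 = 47·1 + 0 = 47, q_0 = 47·0 + 1 = 1 → 47/1
APPEND 14: p_1 = 14·47 + 1 = 659, q_1 = 14·1 + 0 = 14 → 659/14
APPEND 11: p_2 = 11·659 + 47 = 7296, q_2 = 11·14 + 1 = 155 → 7296/155
APPEND 50: p_3 = 50·7296 + 659 = 365459, q_3 = 50·155 + 14 = 7764 → 365459/7764
APPEND 18: p_4 = 18·365459 + 7296 = 6585558, q_4 = 18·7764 + 155 = 139907 → 6585558/139907
APPEND 19: p_5 = 19·6585558 + 365459 = 125491061, q_5 = 19·139907 + 7764 = 2665997 → 125491061/2665997
APPEND 34: p_6 = 34·125491061 + 6585558 = 4273281632, q_6 = 34·2665997 + 139907 = 90783805 → 4273281632/90783805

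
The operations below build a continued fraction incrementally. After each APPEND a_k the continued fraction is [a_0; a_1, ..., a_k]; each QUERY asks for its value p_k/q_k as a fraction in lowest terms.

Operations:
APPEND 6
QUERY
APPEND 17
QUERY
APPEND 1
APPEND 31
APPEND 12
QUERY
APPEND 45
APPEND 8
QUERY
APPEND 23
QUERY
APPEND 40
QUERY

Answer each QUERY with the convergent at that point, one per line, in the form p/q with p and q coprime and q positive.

APPEND 6: p_0 = 6·1 + 0 = 6, q_0 = 6·0 + 1 = 1 → 6/1
APPEND 17: p_1 = 17·6 + 1 = 103, q_1 = 17·1 + 0 = 17 → 103/17
APPEND 1: p_2 = 1·103 + 6 = 109, q_2 = 1·17 + 1 = 18 → 109/18
APPEND 31: p_3 = 31·109 + 103 = 3482, q_3 = 31·18 + 17 = 575 → 3482/575
APPEND 12: p_4 = 12·3482 + 109 = 41893, q_4 = 12·575 + 18 = 6918 → 41893/6918
APPEND 45: p_5 = 45·41893 + 3482 = 1888667, q_5 = 45·6918 + 575 = 311885 → 1888667/311885
APPEND 8: p_6 = 8·1888667 + 41893 = 15151229, q_6 = 8·311885 + 6918 = 2501998 → 15151229/2501998
APPEND 23: p_7 = 23·15151229 + 1888667 = 350366934, q_7 = 23·2501998 + 311885 = 57857839 → 350366934/57857839
APPEND 40: p_8 = 40·350366934 + 15151229 = 14029828589, q_8 = 40·57857839 + 2501998 = 2316815558 → 14029828589/2316815558

6/1
103/17
41893/6918
15151229/2501998
350366934/57857839
14029828589/2316815558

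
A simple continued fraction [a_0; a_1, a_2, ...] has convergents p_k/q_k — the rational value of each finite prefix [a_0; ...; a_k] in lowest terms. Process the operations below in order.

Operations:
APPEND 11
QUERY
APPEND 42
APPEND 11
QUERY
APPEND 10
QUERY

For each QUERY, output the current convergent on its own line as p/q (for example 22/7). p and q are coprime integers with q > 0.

11/1
5104/463
51503/4672

APPEND 11: p_0 = 11·1 + 0 = 11, q_0 = 11·0 + 1 = 1 → 11/1
APPEND 42: p_1 = 42·11 + 1 = 463, q_1 = 42·1 + 0 = 42 → 463/42
APPEND 11: p_2 = 11·463 + 11 = 5104, q_2 = 11·42 + 1 = 463 → 5104/463
APPEND 10: p_3 = 10·5104 + 463 = 51503, q_3 = 10·463 + 42 = 4672 → 51503/4672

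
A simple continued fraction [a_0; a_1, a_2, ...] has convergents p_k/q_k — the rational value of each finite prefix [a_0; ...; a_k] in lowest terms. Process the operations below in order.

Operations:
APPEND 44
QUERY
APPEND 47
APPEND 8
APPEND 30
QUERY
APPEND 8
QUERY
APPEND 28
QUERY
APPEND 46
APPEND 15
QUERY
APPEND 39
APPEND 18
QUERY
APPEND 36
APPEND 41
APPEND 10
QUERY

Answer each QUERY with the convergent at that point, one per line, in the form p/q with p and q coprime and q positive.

44/1
499949/11357
4016188/91233
112953213/2565881
78110913003/1774392266
55005569392857/1249523954660
815666637399264075/18528941954370623

APPEND 44: p_0 = 44·1 + 0 = 44, q_0 = 44·0 + 1 = 1 → 44/1
APPEND 47: p_1 = 47·44 + 1 = 2069, q_1 = 47·1 + 0 = 47 → 2069/47
APPEND 8: p_2 = 8·2069 + 44 = 16596, q_2 = 8·47 + 1 = 377 → 16596/377
APPEND 30: p_3 = 30·16596 + 2069 = 499949, q_3 = 30·377 + 47 = 11357 → 499949/11357
APPEND 8: p_4 = 8·499949 + 16596 = 4016188, q_4 = 8·11357 + 377 = 91233 → 4016188/91233
APPEND 28: p_5 = 28·4016188 + 499949 = 112953213, q_5 = 28·91233 + 11357 = 2565881 → 112953213/2565881
APPEND 46: p_6 = 46·112953213 + 4016188 = 5199863986, q_6 = 46·2565881 + 91233 = 118121759 → 5199863986/118121759
APPEND 15: p_7 = 15·5199863986 + 112953213 = 78110913003, q_7 = 15·118121759 + 2565881 = 1774392266 → 78110913003/1774392266
APPEND 39: p_8 = 39·78110913003 + 5199863986 = 3051525471103, q_8 = 39·1774392266 + 118121759 = 69319420133 → 3051525471103/69319420133
APPEND 18: p_9 = 18·3051525471103 + 78110913003 = 55005569392857, q_9 = 18·69319420133 + 1774392266 = 1249523954660 → 55005569392857/1249523954660
APPEND 36: p_10 = 36·55005569392857 + 3051525471103 = 1983252023613955, q_10 = 36·1249523954660 + 69319420133 = 45052181787893 → 1983252023613955/45052181787893
APPEND 41: p_11 = 41·1983252023613955 + 55005569392857 = 81368338537565012, q_11 = 41·45052181787893 + 1249523954660 = 1848388977258273 → 81368338537565012/1848388977258273
APPEND 10: p_12 = 10·81368338537565012 + 1983252023613955 = 815666637399264075, q_12 = 10·1848388977258273 + 45052181787893 = 18528941954370623 → 815666637399264075/18528941954370623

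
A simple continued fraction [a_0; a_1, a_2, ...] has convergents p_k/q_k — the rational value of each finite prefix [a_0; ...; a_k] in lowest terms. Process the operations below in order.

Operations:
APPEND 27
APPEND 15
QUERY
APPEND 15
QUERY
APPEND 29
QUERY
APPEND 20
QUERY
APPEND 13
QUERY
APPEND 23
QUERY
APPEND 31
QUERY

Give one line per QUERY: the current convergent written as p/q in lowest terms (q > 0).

406/15
6117/226
177799/6569
3562097/131606
46485060/1717447
1072718477/39632887
33300757847/1230336944

APPEND 27: p_0 = 27·1 + 0 = 27, q_0 = 27·0 + 1 = 1 → 27/1
APPEND 15: p_1 = 15·27 + 1 = 406, q_1 = 15·1 + 0 = 15 → 406/15
APPEND 15: p_2 = 15·406 + 27 = 6117, q_2 = 15·15 + 1 = 226 → 6117/226
APPEND 29: p_3 = 29·6117 + 406 = 177799, q_3 = 29·226 + 15 = 6569 → 177799/6569
APPEND 20: p_4 = 20·177799 + 6117 = 3562097, q_4 = 20·6569 + 226 = 131606 → 3562097/131606
APPEND 13: p_5 = 13·3562097 + 177799 = 46485060, q_5 = 13·131606 + 6569 = 1717447 → 46485060/1717447
APPEND 23: p_6 = 23·46485060 + 3562097 = 1072718477, q_6 = 23·1717447 + 131606 = 39632887 → 1072718477/39632887
APPEND 31: p_7 = 31·1072718477 + 46485060 = 33300757847, q_7 = 31·39632887 + 1717447 = 1230336944 → 33300757847/1230336944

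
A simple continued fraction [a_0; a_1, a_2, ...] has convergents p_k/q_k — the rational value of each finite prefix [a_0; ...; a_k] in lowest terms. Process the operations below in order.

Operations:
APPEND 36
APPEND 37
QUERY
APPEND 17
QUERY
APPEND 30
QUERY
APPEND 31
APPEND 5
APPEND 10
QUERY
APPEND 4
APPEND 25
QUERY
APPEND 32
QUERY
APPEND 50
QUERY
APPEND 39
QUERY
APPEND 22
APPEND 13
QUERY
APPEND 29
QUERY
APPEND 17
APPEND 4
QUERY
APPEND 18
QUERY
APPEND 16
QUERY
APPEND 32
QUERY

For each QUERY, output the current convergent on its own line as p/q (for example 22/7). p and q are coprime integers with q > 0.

1333/37
22697/630
682243/18937
1086606160/30160897
112410806985/3120183647
3601598791553/99969477614
180192350384635/5001594064347
7031103263792318/195162137987147
2020269137263395521/56076554325147700
58742669444792285740/1630518644059064881
4061325268239721298144/112730092657376067589
74104500478013715619693/2056916561336098467279
1189733332916459171213232/33023395074034951544053
38145571153804707194443117/1058805558930454547876975

APPEND 36: p_0 = 36·1 + 0 = 36, q_0 = 36·0 + 1 = 1 → 36/1
APPEND 37: p_1 = 37·36 + 1 = 1333, q_1 = 37·1 + 0 = 37 → 1333/37
APPEND 17: p_2 = 17·1333 + 36 = 22697, q_2 = 17·37 + 1 = 630 → 22697/630
APPEND 30: p_3 = 30·22697 + 1333 = 682243, q_3 = 30·630 + 37 = 18937 → 682243/18937
APPEND 31: p_4 = 31·682243 + 22697 = 21172230, q_4 = 31·18937 + 630 = 587677 → 21172230/587677
APPEND 5: p_5 = 5·21172230 + 682243 = 106543393, q_5 = 5·587677 + 18937 = 2957322 → 106543393/2957322
APPEND 10: p_6 = 10·106543393 + 21172230 = 1086606160, q_6 = 10·2957322 + 587677 = 30160897 → 1086606160/30160897
APPEND 4: p_7 = 4·1086606160 + 106543393 = 4452968033, q_7 = 4·30160897 + 2957322 = 123600910 → 4452968033/123600910
APPEND 25: p_8 = 25·4452968033 + 1086606160 = 112410806985, q_8 = 25·123600910 + 30160897 = 3120183647 → 112410806985/3120183647
APPEND 32: p_9 = 32·112410806985 + 4452968033 = 3601598791553, q_9 = 32·3120183647 + 123600910 = 99969477614 → 3601598791553/99969477614
APPEND 50: p_10 = 50·3601598791553 + 112410806985 = 180192350384635, q_10 = 50·99969477614 + 3120183647 = 5001594064347 → 180192350384635/5001594064347
APPEND 39: p_11 = 39·180192350384635 + 3601598791553 = 7031103263792318, q_11 = 39·5001594064347 + 99969477614 = 195162137987147 → 7031103263792318/195162137987147
APPEND 22: p_12 = 22·7031103263792318 + 180192350384635 = 154864464153815631, q_12 = 22·195162137987147 + 5001594064347 = 4298568629781581 → 154864464153815631/4298568629781581
APPEND 13: p_13 = 13·154864464153815631 + 7031103263792318 = 2020269137263395521, q_13 = 13·4298568629781581 + 195162137987147 = 56076554325147700 → 2020269137263395521/56076554325147700
APPEND 29: p_14 = 29·2020269137263395521 + 154864464153815631 = 58742669444792285740, q_14 = 29·56076554325147700 + 4298568629781581 = 1630518644059064881 → 58742669444792285740/1630518644059064881
APPEND 17: p_15 = 17·58742669444792285740 + 2020269137263395521 = 1000645649698732253101, q_15 = 17·1630518644059064881 + 56076554325147700 = 27774893503329250677 → 1000645649698732253101/27774893503329250677
APPEND 4: p_16 = 4·1000645649698732253101 + 58742669444792285740 = 4061325268239721298144, q_16 = 4·27774893503329250677 + 1630518644059064881 = 112730092657376067589 → 4061325268239721298144/112730092657376067589
APPEND 18: p_17 = 18·4061325268239721298144 + 1000645649698732253101 = 74104500478013715619693, q_17 = 18·112730092657376067589 + 27774893503329250677 = 2056916561336098467279 → 74104500478013715619693/2056916561336098467279
APPEND 16: p_18 = 16·74104500478013715619693 + 4061325268239721298144 = 1189733332916459171213232, q_18 = 16·2056916561336098467279 + 112730092657376067589 = 33023395074034951544053 → 1189733332916459171213232/33023395074034951544053
APPEND 32: p_19 = 32·1189733332916459171213232 + 74104500478013715619693 = 38145571153804707194443117, q_19 = 32·33023395074034951544053 + 2056916561336098467279 = 1058805558930454547876975 → 38145571153804707194443117/1058805558930454547876975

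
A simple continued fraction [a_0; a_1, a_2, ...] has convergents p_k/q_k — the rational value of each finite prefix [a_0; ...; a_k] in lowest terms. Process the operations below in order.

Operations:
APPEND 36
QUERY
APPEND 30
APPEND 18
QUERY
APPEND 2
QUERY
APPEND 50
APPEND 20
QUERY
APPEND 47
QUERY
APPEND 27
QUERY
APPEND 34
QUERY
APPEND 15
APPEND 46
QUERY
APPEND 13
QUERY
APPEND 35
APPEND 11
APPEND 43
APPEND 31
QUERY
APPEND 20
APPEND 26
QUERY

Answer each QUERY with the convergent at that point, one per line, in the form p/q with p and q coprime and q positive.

APPEND 36: p_0 = 36·1 + 0 = 36, q_0 = 36·0 + 1 = 1 → 36/1
APPEND 30: p_1 = 30·36 + 1 = 1081, q_1 = 30·1 + 0 = 30 → 1081/30
APPEND 18: p_2 = 18·1081 + 36 = 19494, q_2 = 18·30 + 1 = 541 → 19494/541
APPEND 2: p_3 = 2·19494 + 1081 = 40069, q_3 = 2·541 + 30 = 1112 → 40069/1112
APPEND 50: p_4 = 50·40069 + 19494 = 2022944, q_4 = 50·1112 + 541 = 56141 → 2022944/56141
APPEND 20: p_5 = 20·2022944 + 40069 = 40498949, q_5 = 20·56141 + 1112 = 1123932 → 40498949/1123932
APPEND 47: p_6 = 47·40498949 + 2022944 = 1905473547, q_6 = 47·1123932 + 56141 = 52880945 → 1905473547/52880945
APPEND 27: p_7 = 27·1905473547 + 40498949 = 51488284718, q_7 = 27·52880945 + 1123932 = 1428909447 → 51488284718/1428909447
APPEND 34: p_8 = 34·51488284718 + 1905473547 = 1752507153959, q_8 = 34·1428909447 + 52880945 = 48635802143 → 1752507153959/48635802143
APPEND 15: p_9 = 15·1752507153959 + 51488284718 = 26339095594103, q_9 = 15·48635802143 + 1428909447 = 730965941592 → 26339095594103/730965941592
APPEND 46: p_10 = 46·26339095594103 + 1752507153959 = 1213350904482697, q_10 = 46·730965941592 + 48635802143 = 33673069115375 → 1213350904482697/33673069115375
APPEND 13: p_11 = 13·1213350904482697 + 26339095594103 = 15799900853869164, q_11 = 13·33673069115375 + 730965941592 = 438480864441467 → 15799900853869164/438480864441467
APPEND 35: p_12 = 35·15799900853869164 + 1213350904482697 = 554209880789903437, q_12 = 35·438480864441467 + 33673069115375 = 15380503324566720 → 554209880789903437/15380503324566720
APPEND 11: p_13 = 11·554209880789903437 + 15799900853869164 = 6112108589542806971, q_13 = 11·15380503324566720 + 438480864441467 = 169624017434675387 → 6112108589542806971/169624017434675387
APPEND 43: p_14 = 43·6112108589542806971 + 554209880789903437 = 263374879231130603190, q_14 = 43·169624017434675387 + 15380503324566720 = 7309213253015608361 → 263374879231130603190/7309213253015608361
APPEND 31: p_15 = 31·263374879231130603190 + 6112108589542806971 = 8170733364754591505861, q_15 = 31·7309213253015608361 + 169624017434675387 = 226755234860918534578 → 8170733364754591505861/226755234860918534578
APPEND 20: p_16 = 20·8170733364754591505861 + 263374879231130603190 = 163678042174322960720410, q_16 = 20·226755234860918534578 + 7309213253015608361 = 4542413910471386299921 → 163678042174322960720410/4542413910471386299921
APPEND 26: p_17 = 26·163678042174322960720410 + 8170733364754591505861 = 4263799829897151570236521, q_17 = 26·4542413910471386299921 + 226755234860918534578 = 118329516907116962332524 → 4263799829897151570236521/118329516907116962332524

36/1
19494/541
40069/1112
40498949/1123932
1905473547/52880945
51488284718/1428909447
1752507153959/48635802143
1213350904482697/33673069115375
15799900853869164/438480864441467
8170733364754591505861/226755234860918534578
4263799829897151570236521/118329516907116962332524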